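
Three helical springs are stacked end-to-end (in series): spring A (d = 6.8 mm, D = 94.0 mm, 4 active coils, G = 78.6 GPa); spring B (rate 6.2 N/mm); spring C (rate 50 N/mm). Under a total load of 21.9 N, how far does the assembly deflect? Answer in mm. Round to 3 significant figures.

k_A = Gd⁴/(8D³N_a) = (78.6×10³)(6.8⁴)/(8·94.0³·4) = 6.323 N/mm
Series: 1/k_eq = 1/6.323 + 1/6.2 + 1/50 = 0.33944; k_eq = 2.946 N/mm
δ = F/k_eq = 21.9/2.946 = 7.4338 mm

7.43 mm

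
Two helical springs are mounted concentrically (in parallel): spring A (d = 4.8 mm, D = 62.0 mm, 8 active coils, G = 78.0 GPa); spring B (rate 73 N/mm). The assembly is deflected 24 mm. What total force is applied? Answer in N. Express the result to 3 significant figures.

k_A = Gd⁴/(8D³N_a) = (78.0×10³)(4.8⁴)/(8·62.0³·8) = 2.7146 N/mm
Parallel: k_eq = 2.7146 + 73 = 75.715 N/mm
F = k_eq·δ = 75.715·24 = 1817.2 N

1820 N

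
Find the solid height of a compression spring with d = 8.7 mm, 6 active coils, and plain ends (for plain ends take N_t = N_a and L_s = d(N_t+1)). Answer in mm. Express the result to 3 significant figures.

60.9 mm

plain ends: N_t = N_a = 6
L_s = d·(N_t+1) = 8.7 × 7 = 60.9 mm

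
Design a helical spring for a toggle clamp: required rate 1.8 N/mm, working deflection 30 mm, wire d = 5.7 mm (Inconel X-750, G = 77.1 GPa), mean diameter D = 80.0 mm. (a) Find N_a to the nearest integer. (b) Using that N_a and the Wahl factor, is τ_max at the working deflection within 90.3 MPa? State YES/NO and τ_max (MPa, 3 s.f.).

(a) 11 coils; (b) YES, τ_max = 65.7 MPa

N_a = Gd⁴/(8D³k) = (77.1×10³)(5.7⁴)/(8·80.0³·1.8) = 11.04 → N_a = 11
Actual rate k = Gd⁴/(8D³·11) = 1.8063 N/mm
Working load F = kδ = 1.8063·30 = 54.19 N
C = 80.0/5.7 = 14.0351; K_W = (4C−1)/(4C−4)+0.615/C = 1.1014
τ_max = K_W·8FD/(πd³) = 1.1014·59.611 = 65.653 MPa
τ_max ≤ 90.3 MPa → acceptable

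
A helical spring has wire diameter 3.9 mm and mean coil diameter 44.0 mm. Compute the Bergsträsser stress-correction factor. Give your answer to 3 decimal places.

1.119

C = D/d = 44.0/3.9 = 11.2821
K_B = (4C+2)/(4C−3) = 47.128/42.128 = 1.1187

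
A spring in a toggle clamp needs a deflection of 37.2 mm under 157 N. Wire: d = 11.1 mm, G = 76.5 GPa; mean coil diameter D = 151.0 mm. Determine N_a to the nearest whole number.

10

Required rate k = F/δ = 157/37.2 = 4.2204 N/mm
N_a = Gd⁴/(8D³k) = (76.5×10³ × 11.1⁴)/(8 × 151.0³ × 4.2204)
    = 1.16132e+09 / 1.16246e+08 = 9.99 → 10 coils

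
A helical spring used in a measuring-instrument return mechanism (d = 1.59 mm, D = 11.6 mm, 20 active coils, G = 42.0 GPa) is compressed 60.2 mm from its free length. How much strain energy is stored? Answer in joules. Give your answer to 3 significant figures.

k = Gd⁴/(8D³N_a) = (42.0×10³)(1.59⁴)/(8·11.6³·20) = 1.0748 N/mm
U = ½kδ² = 0.5 × 1.0748 × 60.2² = 1947.6 N·mm = 1.9476 J

1.95 J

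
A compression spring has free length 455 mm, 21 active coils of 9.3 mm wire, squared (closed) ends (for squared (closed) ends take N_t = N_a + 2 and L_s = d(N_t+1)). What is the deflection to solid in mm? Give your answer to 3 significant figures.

N_t = 23; L_s = 9.3·24 = 223.2 mm
δ_solid = L₀ − L_s = 455 − 223.2 = 231.8 mm

232 mm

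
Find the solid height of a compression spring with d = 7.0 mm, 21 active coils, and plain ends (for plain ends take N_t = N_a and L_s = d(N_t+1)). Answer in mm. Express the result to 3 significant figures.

plain ends: N_t = N_a = 21
L_s = d·(N_t+1) = 7.0 × 22 = 154 mm

154 mm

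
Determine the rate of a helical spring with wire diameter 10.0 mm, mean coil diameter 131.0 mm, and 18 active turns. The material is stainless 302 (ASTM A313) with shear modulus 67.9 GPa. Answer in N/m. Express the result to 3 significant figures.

2100 N/m

k = Gd⁴/(8D³N_a) = (67.9×10³ × 10.0⁴) / (8 × 131.0³ × 18)
  = 6.79e+08 / 3.23725e+08 = 2.0975 N/mm = 2097.5 N/m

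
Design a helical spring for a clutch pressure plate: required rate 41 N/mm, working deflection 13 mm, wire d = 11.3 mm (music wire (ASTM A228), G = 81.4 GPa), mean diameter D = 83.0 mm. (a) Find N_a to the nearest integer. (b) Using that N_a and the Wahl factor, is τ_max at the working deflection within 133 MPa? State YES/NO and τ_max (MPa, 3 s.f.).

N_a = Gd⁴/(8D³k) = (81.4×10³)(11.3⁴)/(8·83.0³·41) = 7.077 → N_a = 7
Actual rate k = Gd⁴/(8D³·7) = 41.449 N/mm
Working load F = kδ = 41.449·13 = 538.84 N
C = 83.0/11.3 = 7.3451; K_W = (4C−1)/(4C−4)+0.615/C = 1.2019
τ_max = K_W·8FD/(πd³) = 1.2019·78.93 = 94.868 MPa
τ_max ≤ 133 MPa → acceptable

(a) 7 coils; (b) YES, τ_max = 94.9 MPa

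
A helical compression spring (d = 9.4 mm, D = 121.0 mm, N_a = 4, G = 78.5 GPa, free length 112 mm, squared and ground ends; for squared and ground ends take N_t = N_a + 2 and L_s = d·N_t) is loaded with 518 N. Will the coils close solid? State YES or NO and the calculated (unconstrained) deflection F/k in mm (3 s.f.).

k = Gd⁴/(8D³N_a) = (78.5×10³)(9.4⁴)/(8·121.0³·4) = 10.811 N/mm
N_t = 6; L_s = 9.4·6 = 56.4 mm; δ_solid = L₀ − L_s = 112 − 56.4 = 55.6 mm
δ = F/k = 518/10.811 = 47.913 mm
δ < δ_solid → spring does not go solid

NO, δ = 47.9 mm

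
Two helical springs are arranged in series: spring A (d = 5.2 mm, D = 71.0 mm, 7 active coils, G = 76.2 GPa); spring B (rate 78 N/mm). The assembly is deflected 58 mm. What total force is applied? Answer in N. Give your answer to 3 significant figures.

k_A = Gd⁴/(8D³N_a) = (76.2×10³)(5.2⁴)/(8·71.0³·7) = 2.7797 N/mm
Series: 1/k_eq = 1/2.7797 + 1/78 = 0.37257; k_eq = 2.6841 N/mm
F = k_eq·δ = 2.6841·58 = 155.68 N

156 N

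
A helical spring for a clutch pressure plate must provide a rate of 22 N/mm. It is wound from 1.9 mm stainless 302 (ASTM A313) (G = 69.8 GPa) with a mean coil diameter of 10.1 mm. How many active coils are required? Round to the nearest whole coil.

5

N_a = Gd⁴/(8D³k) = (69.8×10³ × 1.9⁴)/(8 × 10.1³ × 22)
    = 909641 / 181333 = 5.016 → 5 coils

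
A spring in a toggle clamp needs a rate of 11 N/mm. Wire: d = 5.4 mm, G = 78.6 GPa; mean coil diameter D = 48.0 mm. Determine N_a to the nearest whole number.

7

N_a = Gd⁴/(8D³k) = (78.6×10³ × 5.4⁴)/(8 × 48.0³ × 11)
    = 6.6834e+07 / 9.7321e+06 = 6.867 → 7 coils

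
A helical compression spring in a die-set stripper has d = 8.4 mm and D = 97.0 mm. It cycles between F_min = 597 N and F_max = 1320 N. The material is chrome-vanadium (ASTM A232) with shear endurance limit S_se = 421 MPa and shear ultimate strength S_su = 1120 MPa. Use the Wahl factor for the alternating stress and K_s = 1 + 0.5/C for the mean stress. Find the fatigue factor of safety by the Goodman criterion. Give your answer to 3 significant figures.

C = D/d = 97.0/8.4 = 11.5476; K_W = (4C−1)/(4C−4)+0.615/C = 1.1244; K_s = 1+0.5/C = 1.0433
F_a = (F_max−F_min)/2 = 361.5 N; F_m = (F_max+F_min)/2 = 958.5 N
τ_a = K_W·8F_aD/(πd³) = 1.1244 × 150.65 = 169.39 MPa
τ_m = K_s·8F_mD/(πd³) = 1.0433 × 399.45 = 416.75 MPa
Goodman: 1/n_f = τ_a/S_se + τ_m/S_su = 169.39/421 + 416.75/1120 = 0.40235 + 0.37210 = 0.77445
n_f = 1/0.77445 = 1.291

1.29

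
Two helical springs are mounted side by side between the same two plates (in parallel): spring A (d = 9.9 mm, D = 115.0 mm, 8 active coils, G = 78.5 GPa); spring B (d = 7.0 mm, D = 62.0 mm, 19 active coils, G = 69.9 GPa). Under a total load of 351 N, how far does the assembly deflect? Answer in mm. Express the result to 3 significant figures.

28.4 mm

k_A = Gd⁴/(8D³N_a) = (78.5×10³)(9.9⁴)/(8·115.0³·8) = 7.7471 N/mm
k_B = Gd⁴/(8D³N_a) = (69.9×10³)(7.0⁴)/(8·62.0³·19) = 4.6329 N/mm
Parallel: k_eq = 7.7471 + 4.6329 = 12.38 N/mm
δ = F/k_eq = 351/12.38 = 28.352 mm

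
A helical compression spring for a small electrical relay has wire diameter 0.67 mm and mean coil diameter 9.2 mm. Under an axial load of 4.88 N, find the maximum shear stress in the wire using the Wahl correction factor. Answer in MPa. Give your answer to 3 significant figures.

420 MPa

Spring index C = D/d = 9.2/0.67 = 13.7313
K_W = (4C−1)/(4C−4) + 0.615/C = 53.925/50.925 + 0.0448 = 1.1037
τ₀ = 8FD/(πd³) = 8·4.88·9.2/(π·0.67³) = 359.168/0.94487 = 380.12 MPa
τ_max = K·τ₀ = 1.1037 × 380.12 = 419.54 MPa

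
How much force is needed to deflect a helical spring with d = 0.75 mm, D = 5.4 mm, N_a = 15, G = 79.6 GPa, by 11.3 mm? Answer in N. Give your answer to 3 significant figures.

k = Gd⁴/(8D³N_a) = (79.6×10³)(0.75⁴)/(8·5.4³·15) = 1.3329 N/mm
F = k·δ = 1.3329 × 11.3 = 15.062 N

15.1 N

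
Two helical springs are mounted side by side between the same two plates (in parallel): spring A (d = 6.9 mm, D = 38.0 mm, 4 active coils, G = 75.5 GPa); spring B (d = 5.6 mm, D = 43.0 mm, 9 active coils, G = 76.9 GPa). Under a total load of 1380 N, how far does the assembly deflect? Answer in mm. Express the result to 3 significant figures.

12.5 mm

k_A = Gd⁴/(8D³N_a) = (75.5×10³)(6.9⁴)/(8·38.0³·4) = 97.464 N/mm
k_B = Gd⁴/(8D³N_a) = (76.9×10³)(5.6⁴)/(8·43.0³·9) = 13.211 N/mm
Parallel: k_eq = 97.464 + 13.211 = 110.67 N/mm
δ = F/k_eq = 1380/110.67 = 12.469 mm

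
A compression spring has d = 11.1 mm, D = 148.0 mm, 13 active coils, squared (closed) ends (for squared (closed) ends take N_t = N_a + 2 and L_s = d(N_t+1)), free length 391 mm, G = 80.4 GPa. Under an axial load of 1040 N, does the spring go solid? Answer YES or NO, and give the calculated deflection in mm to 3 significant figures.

YES, δ = 287 mm

k = Gd⁴/(8D³N_a) = (80.4×10³)(11.1⁴)/(8·148.0³·13) = 3.6202 N/mm
N_t = 15; L_s = 11.1·16 = 177.6 mm; δ_solid = L₀ − L_s = 391 − 177.6 = 213.4 mm
δ = F/k = 1040/3.6202 = 287.28 mm
δ ≥ δ_solid → spring goes solid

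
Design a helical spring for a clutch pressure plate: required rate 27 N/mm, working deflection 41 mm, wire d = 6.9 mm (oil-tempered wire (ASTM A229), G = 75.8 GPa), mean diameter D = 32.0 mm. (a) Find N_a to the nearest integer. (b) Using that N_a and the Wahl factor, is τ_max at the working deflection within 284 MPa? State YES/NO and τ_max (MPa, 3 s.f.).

(a) 24 coils; (b) NO, τ_max = 372 MPa

N_a = Gd⁴/(8D³k) = (75.8×10³)(6.9⁴)/(8·32.0³·27) = 24.28 → N_a = 24
Actual rate k = Gd⁴/(8D³·24) = 27.31 N/mm
Working load F = kδ = 27.31·41 = 1119.7 N
C = 32.0/6.9 = 4.6377; K_W = (4C−1)/(4C−4)+0.615/C = 1.3388
τ_max = K_W·8FD/(πd³) = 1.3388·277.74 = 371.84 MPa
τ_max > 284 MPa → exceeds allowable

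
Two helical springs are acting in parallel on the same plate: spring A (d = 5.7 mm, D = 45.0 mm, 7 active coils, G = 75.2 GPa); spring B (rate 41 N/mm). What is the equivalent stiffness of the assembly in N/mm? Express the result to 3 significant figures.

56.6 N/mm

k_A = Gd⁴/(8D³N_a) = (75.2×10³)(5.7⁴)/(8·45.0³·7) = 15.556 N/mm
Parallel: k_eq = 15.556 + 41 = 56.556 N/mm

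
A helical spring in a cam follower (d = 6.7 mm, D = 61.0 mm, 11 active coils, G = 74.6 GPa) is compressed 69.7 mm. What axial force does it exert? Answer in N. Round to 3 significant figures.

k = Gd⁴/(8D³N_a) = (74.6×10³)(6.7⁴)/(8·61.0³·11) = 7.526 N/mm
F = k·δ = 7.526 × 69.7 = 524.56 N

525 N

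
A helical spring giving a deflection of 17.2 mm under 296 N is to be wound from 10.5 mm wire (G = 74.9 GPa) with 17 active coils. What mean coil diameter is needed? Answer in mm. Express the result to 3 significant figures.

73.0 mm

Required rate k = F/δ = 296/17.2 = 17.209 N/mm
D = (Gd⁴/(8N_a·k))^(1/3) = (74.9×10³·10.5⁴/(8·17·17.209))^(1/3)
  = (388989)^(1/3) = 72.9982 mm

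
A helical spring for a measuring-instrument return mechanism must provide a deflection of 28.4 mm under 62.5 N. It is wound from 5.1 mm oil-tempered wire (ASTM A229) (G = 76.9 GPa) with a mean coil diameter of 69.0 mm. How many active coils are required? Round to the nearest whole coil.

9

Required rate k = F/δ = 62.5/28.4 = 2.2007 N/mm
N_a = Gd⁴/(8D³k) = (76.9×10³ × 5.1⁴)/(8 × 69.0³ × 2.2007)
    = 5.20244e+07 / 5.78361e+06 = 8.995 → 9 coils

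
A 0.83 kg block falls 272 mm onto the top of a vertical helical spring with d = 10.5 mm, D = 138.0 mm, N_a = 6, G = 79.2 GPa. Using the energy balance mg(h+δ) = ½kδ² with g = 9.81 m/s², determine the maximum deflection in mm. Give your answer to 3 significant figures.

25.2 mm

k = Gd⁴/(8D³N_a) = (79.2×10³)(10.5⁴)/(8·138.0³·6) = 7.6314 N/mm
W = mg = 0.83 × 9.81 = 8.1423 N
½kδ² − Wδ − Wh = 0 → δ = (W + √(W² + 2kWh))/k
δ = (8.1423 + √(66.297 + 33802.6))/7.6314 = (8.1423 + 184.03)/7.6314 = 25.182 mm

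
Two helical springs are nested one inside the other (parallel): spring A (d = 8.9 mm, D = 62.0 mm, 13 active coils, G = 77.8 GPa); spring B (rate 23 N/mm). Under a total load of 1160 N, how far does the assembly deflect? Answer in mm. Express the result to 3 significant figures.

k_A = Gd⁴/(8D³N_a) = (77.8×10³)(8.9⁴)/(8·62.0³·13) = 19.694 N/mm
Parallel: k_eq = 19.694 + 23 = 42.694 N/mm
δ = F/k_eq = 1160/42.694 = 27.17 mm

27.2 mm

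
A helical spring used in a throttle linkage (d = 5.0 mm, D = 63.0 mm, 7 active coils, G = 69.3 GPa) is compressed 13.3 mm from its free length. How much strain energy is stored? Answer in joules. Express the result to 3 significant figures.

0.274 J

k = Gd⁴/(8D³N_a) = (69.3×10³)(5.0⁴)/(8·63.0³·7) = 3.0932 N/mm
U = ½kδ² = 0.5 × 3.0932 × 13.3² = 273.58 N·mm = 0.27358 J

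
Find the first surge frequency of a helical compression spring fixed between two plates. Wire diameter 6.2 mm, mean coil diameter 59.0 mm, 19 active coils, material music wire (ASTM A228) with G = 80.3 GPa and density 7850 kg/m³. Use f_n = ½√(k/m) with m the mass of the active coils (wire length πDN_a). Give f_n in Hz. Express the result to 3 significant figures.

k = Gd⁴/(8D³N_a) = (80.3×10³)(6.2⁴)/(8·59.0³·19) = 3.8009 N/mm = 3800.9 N/m
Wire length L = πDN_a = π·59.0·19 = 3521.7 mm
m = ρ·(πd²/4)·L = 7850 × 30.191×10⁻⁶ m² × 3.5217 m = 0.83464 kg
f_n = ½√(k/m) = 0.5·√(3800.9/0.83464) = 0.5·√(4553.9) = 33.741 Hz

33.7 Hz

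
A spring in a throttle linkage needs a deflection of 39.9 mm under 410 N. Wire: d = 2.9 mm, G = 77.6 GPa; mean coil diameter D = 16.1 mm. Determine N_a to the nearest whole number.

Required rate k = F/δ = 410/39.9 = 10.276 N/mm
N_a = Gd⁴/(8D³k) = (77.6×10³ × 2.9⁴)/(8 × 16.1³ × 10.276)
    = 5.4885e+06 / 343067 = 16 → 16 coils

16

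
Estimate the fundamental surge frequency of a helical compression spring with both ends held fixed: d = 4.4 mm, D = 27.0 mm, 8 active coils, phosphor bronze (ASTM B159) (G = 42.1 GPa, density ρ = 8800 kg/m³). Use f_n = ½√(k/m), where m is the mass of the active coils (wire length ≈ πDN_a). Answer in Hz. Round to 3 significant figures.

186 Hz

k = Gd⁴/(8D³N_a) = (42.1×10³)(4.4⁴)/(8·27.0³·8) = 12.526 N/mm = 12526 N/m
Wire length L = πDN_a = π·27.0·8 = 678.58 mm
m = ρ·(πd²/4)·L = 8800 × 15.205×10⁻⁶ m² × 0.67858 m = 0.090799 kg
f_n = ½√(k/m) = 0.5·√(12526/0.090799) = 0.5·√(1.3796e+05) = 185.71 Hz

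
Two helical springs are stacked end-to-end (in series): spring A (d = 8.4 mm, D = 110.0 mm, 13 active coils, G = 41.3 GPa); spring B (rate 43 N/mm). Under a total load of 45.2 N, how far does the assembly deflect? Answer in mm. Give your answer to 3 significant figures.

31.5 mm

k_A = Gd⁴/(8D³N_a) = (41.3×10³)(8.4⁴)/(8·110.0³·13) = 1.4854 N/mm
Series: 1/k_eq = 1/1.4854 + 1/43 = 0.69646; k_eq = 1.4358 N/mm
δ = F/k_eq = 45.2/1.4358 = 31.48 mm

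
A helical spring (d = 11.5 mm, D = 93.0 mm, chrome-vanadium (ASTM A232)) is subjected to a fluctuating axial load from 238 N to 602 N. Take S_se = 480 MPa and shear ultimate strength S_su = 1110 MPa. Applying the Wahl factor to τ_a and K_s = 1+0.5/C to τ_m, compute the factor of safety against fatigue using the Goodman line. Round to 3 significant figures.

7.56

C = D/d = 93.0/11.5 = 8.0870; K_W = (4C−1)/(4C−4)+0.615/C = 1.1819; K_s = 1+0.5/C = 1.0618
F_a = (F_max−F_min)/2 = 182 N; F_m = (F_max+F_min)/2 = 420 N
τ_a = K_W·8F_aD/(πd³) = 1.1819 × 28.34 = 33.494 MPa
τ_m = K_s·8F_mD/(πd³) = 1.0618 × 65.4 = 69.444 MPa
Goodman: 1/n_f = τ_a/S_se + τ_m/S_su = 33.494/480 + 69.444/1110 = 0.06978 + 0.06256 = 0.13234
n_f = 1/0.13234 = 7.556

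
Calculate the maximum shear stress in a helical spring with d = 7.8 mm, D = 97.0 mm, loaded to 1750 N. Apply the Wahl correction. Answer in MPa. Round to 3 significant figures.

1020 MPa

Spring index C = D/d = 97.0/7.8 = 12.4359
K_W = (4C−1)/(4C−4) + 0.615/C = 48.744/45.744 + 0.0495 = 1.1150
τ₀ = 8FD/(πd³) = 8·1750·97.0/(π·7.8³) = 1.358e+06/1490.8 = 910.89 MPa
τ_max = K·τ₀ = 1.1150 × 910.89 = 1015.7 MPa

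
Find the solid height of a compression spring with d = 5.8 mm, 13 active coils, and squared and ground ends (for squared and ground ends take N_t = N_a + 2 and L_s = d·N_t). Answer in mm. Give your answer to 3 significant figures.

squared and ground ends: N_t = N_a + 2 = 13 + 2 = 15
L_s = d·N_t = 5.8 × 15 = 87 mm

87.0 mm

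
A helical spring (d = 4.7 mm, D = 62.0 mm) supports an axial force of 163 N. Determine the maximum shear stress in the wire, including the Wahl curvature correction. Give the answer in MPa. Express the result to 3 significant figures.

275 MPa

Spring index C = D/d = 62.0/4.7 = 13.1915
K_W = (4C−1)/(4C−4) + 0.615/C = 51.766/48.766 + 0.0466 = 1.1081
τ₀ = 8FD/(πd³) = 8·163·62.0/(π·4.7³) = 80848/326.17 = 247.87 MPa
τ_max = K·τ₀ = 1.1081 × 247.87 = 274.68 MPa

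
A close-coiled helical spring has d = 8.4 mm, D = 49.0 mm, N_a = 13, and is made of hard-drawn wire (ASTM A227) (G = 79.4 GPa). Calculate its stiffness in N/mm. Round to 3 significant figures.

32.3 N/mm

k = Gd⁴/(8D³N_a) = (79.4×10³ × 8.4⁴) / (8 × 49.0³ × 13)
  = 3.9531e+08 / 1.22355e+07 = 32.308 N/mm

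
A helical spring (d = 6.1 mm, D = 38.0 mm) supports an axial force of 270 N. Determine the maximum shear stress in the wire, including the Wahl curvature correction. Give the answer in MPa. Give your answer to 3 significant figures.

Spring index C = D/d = 38.0/6.1 = 6.2295
K_W = (4C−1)/(4C−4) + 0.615/C = 23.918/20.918 + 0.0987 = 1.2421
τ₀ = 8FD/(πd³) = 8·270·38.0/(π·6.1³) = 82080/713.08 = 115.11 MPa
τ_max = K·τ₀ = 1.2421 × 115.11 = 142.98 MPa

143 MPa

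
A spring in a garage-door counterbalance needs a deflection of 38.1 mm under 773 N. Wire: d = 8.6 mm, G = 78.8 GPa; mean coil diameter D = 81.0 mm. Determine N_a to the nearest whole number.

Required rate k = F/δ = 773/38.1 = 20.289 N/mm
N_a = Gd⁴/(8D³k) = (78.8×10³ × 8.6⁴)/(8 × 81.0³ × 20.289)
    = 4.31042e+08 / 8.6258e+07 = 4.997 → 5 coils

5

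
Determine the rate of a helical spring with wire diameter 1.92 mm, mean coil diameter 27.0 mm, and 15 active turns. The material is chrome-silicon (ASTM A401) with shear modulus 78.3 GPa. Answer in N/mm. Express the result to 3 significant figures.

k = Gd⁴/(8D³N_a) = (78.3×10³ × 1.92⁴) / (8 × 27.0³ × 15)
  = 1.06406e+06 / 2.36196e+06 = 0.4505 N/mm

0.450 N/mm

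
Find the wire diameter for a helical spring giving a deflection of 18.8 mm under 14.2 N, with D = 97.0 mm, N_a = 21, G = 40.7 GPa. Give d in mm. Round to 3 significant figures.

7.30 mm

Required rate k = F/δ = 14.2/18.8 = 0.75532 N/mm
d = (8D³N_a·k / G)^(1/4) = (8·97.0³·21·0.75532 / (40.7×10³))^0.25
  = (2845.5)^0.25 = 7.3037 mm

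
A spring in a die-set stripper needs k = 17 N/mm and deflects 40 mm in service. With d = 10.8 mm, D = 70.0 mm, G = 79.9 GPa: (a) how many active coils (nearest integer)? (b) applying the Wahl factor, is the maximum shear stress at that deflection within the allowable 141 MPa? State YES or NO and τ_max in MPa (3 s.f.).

N_a = Gd⁴/(8D³k) = (79.9×10³)(10.8⁴)/(8·70.0³·17) = 23.3 → N_a = 23
Actual rate k = Gd⁴/(8D³·23) = 17.224 N/mm
Working load F = kδ = 17.224·40 = 688.95 N
C = 70.0/10.8 = 6.4815; K_W = (4C−1)/(4C−4)+0.615/C = 1.2317
τ_max = K_W·8FD/(πd³) = 1.2317·97.489 = 120.08 MPa
τ_max ≤ 141 MPa → acceptable

(a) 23 coils; (b) YES, τ_max = 120 MPa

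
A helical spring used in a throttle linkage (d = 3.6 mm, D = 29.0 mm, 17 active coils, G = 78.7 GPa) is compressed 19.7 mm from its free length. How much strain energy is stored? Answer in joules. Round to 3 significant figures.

k = Gd⁴/(8D³N_a) = (78.7×10³)(3.6⁴)/(8·29.0³·17) = 3.9852 N/mm
U = ½kδ² = 0.5 × 3.9852 × 19.7² = 773.31 N·mm = 0.77331 J

0.773 J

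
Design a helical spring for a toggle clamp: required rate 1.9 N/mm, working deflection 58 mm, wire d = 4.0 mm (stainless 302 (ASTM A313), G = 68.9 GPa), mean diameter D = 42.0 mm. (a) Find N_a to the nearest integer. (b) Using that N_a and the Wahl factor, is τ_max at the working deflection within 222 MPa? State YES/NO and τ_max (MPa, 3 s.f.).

N_a = Gd⁴/(8D³k) = (68.9×10³)(4.0⁴)/(8·42.0³·1.9) = 15.66 → N_a = 16
Actual rate k = Gd⁴/(8D³·16) = 1.86 N/mm
Working load F = kδ = 1.86·58 = 107.88 N
C = 42.0/4.0 = 10.5000; K_W = (4C−1)/(4C−4)+0.615/C = 1.1375
τ_max = K_W·8FD/(πd³) = 1.1375·180.28 = 205.07 MPa
τ_max ≤ 222 MPa → acceptable

(a) 16 coils; (b) YES, τ_max = 205 MPa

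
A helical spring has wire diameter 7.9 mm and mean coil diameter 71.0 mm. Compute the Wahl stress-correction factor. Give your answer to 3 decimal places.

C = D/d = 71.0/7.9 = 8.9873
K_W = (4C−1)/(4C−4) + 0.615/C = 34.949/31.949 + 0.0684 = 1.1623

1.162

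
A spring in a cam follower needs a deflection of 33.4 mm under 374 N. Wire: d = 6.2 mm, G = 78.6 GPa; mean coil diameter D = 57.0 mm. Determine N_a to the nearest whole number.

7

Required rate k = F/δ = 374/33.4 = 11.198 N/mm
N_a = Gd⁴/(8D³k) = (78.6×10³ × 6.2⁴)/(8 × 57.0³ × 11.198)
    = 1.16142e+08 / 1.65897e+07 = 7.001 → 7 coils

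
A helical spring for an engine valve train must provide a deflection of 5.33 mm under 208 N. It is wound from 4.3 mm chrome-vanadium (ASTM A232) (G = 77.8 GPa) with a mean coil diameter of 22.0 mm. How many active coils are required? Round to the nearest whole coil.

8

Required rate k = F/δ = 208/5.33 = 39.024 N/mm
N_a = Gd⁴/(8D³k) = (77.8×10³ × 4.3⁴)/(8 × 22.0³ × 39.024)
    = 2.65983e+07 / 3.32425e+06 = 8.001 → 8 coils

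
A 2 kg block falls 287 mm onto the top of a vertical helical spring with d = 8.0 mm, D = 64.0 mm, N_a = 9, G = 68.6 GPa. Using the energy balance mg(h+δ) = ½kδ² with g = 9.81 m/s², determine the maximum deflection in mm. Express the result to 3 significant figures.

k = Gd⁴/(8D³N_a) = (68.6×10³)(8.0⁴)/(8·64.0³·9) = 14.887 N/mm
W = mg = 2 × 9.81 = 19.62 N
½kδ² − Wδ − Wh = 0 → δ = (W + √(W² + 2kWh))/k
δ = (19.62 + √(384.94 + 167657))/14.887 = (19.62 + 409.93)/14.887 = 28.854 mm

28.9 mm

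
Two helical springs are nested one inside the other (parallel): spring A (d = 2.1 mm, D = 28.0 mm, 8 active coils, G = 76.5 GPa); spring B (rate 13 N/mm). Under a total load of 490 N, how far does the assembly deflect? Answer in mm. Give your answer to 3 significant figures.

k_A = Gd⁴/(8D³N_a) = (76.5×10³)(2.1⁴)/(8·28.0³·8) = 1.059 N/mm
Parallel: k_eq = 1.059 + 13 = 14.059 N/mm
δ = F/k_eq = 490/14.059 = 34.853 mm

34.9 mm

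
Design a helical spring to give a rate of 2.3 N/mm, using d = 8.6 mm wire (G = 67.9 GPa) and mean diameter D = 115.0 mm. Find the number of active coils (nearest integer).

N_a = Gd⁴/(8D³k) = (67.9×10³ × 8.6⁴)/(8 × 115.0³ × 2.3)
    = 3.71419e+08 / 2.79841e+07 = 13.27 → 13 coils

13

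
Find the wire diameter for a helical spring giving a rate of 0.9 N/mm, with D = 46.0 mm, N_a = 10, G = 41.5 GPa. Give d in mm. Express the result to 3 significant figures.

d = (8D³N_a·k / G)^(1/4) = (8·46.0³·10·0.9 / (41.5×10³))^0.25
  = (168.87)^0.25 = 3.6049 mm

3.60 mm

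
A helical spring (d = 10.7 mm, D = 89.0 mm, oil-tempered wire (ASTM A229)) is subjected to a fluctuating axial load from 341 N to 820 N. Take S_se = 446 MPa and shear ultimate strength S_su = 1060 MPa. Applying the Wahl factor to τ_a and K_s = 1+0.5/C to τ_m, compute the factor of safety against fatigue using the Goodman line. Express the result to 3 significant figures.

4.46

C = D/d = 89.0/10.7 = 8.3178; K_W = (4C−1)/(4C−4)+0.615/C = 1.1764; K_s = 1+0.5/C = 1.0601
F_a = (F_max−F_min)/2 = 239.5 N; F_m = (F_max+F_min)/2 = 580.5 N
τ_a = K_W·8F_aD/(πd³) = 1.1764 × 44.308 = 52.125 MPa
τ_m = K_s·8F_mD/(πd³) = 1.0601 × 107.39 = 113.85 MPa
Goodman: 1/n_f = τ_a/S_se + τ_m/S_su = 52.125/446 + 113.85/1060 = 0.11687 + 0.10741 = 0.22428
n_f = 1/0.22428 = 4.459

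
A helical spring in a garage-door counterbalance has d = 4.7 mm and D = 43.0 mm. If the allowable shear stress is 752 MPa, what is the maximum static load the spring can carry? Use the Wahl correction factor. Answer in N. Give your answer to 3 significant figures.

615 N

C = D/d = 43.0/4.7 = 9.1489
K_W = (4C−1)/(4C−4) + 0.615/C = 35.596/32.596 + 0.0672 = 1.1593
τ_max = K·8FD/(πd³) → F_max = τ_allow·πd³/(8DK)
F_max = 752·π·4.7³/(8·43.0·1.1593) = 2.4528e+05/398.78 = 615.07 N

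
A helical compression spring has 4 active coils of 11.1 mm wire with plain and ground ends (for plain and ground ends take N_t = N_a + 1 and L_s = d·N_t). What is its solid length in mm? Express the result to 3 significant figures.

plain and ground ends: N_t = N_a + 1 = 4 + 1 = 5
L_s = d·N_t = 11.1 × 5 = 55.5 mm

55.5 mm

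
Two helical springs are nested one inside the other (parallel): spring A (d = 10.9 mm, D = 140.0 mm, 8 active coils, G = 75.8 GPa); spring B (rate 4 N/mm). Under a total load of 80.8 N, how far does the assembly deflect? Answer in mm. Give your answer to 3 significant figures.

8.01 mm

k_A = Gd⁴/(8D³N_a) = (75.8×10³)(10.9⁴)/(8·140.0³·8) = 6.0927 N/mm
Parallel: k_eq = 6.0927 + 4 = 10.093 N/mm
δ = F/k_eq = 80.8/10.093 = 8.0058 mm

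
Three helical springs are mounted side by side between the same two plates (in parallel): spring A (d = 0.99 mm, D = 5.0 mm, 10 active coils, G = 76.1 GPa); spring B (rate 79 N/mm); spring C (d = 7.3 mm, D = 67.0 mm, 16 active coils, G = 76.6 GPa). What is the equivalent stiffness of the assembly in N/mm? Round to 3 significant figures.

92.0 N/mm

k_A = Gd⁴/(8D³N_a) = (76.1×10³)(0.99⁴)/(8·5.0³·10) = 7.3101 N/mm
k_C = Gd⁴/(8D³N_a) = (76.6×10³)(7.3⁴)/(8·67.0³·16) = 5.6505 N/mm
Parallel: k_eq = 7.3101 + 79 + 5.6505 = 91.961 N/mm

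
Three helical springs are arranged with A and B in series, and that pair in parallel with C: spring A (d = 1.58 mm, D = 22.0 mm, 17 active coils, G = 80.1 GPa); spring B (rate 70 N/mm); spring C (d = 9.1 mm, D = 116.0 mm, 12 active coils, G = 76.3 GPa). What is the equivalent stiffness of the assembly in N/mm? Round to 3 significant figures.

k_A = Gd⁴/(8D³N_a) = (80.1×10³)(1.58⁴)/(8·22.0³·17) = 0.34471 N/mm
k_C = Gd⁴/(8D³N_a) = (76.3×10³)(9.1⁴)/(8·116.0³·12) = 3.4918 N/mm
Springs A,B series: k_AB = 1/(1/0.34471+1/70) = 0.34302 N/mm; parallel with C: k_eq = 0.34302+3.4918 = 3.8348 N/mm

3.83 N/mm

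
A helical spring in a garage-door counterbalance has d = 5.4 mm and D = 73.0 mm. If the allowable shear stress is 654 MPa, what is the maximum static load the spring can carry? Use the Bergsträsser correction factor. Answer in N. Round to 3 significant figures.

C = D/d = 73.0/5.4 = 13.5185
K_B = (4C+2)/(4C−3) = 56.074/51.074 = 1.0979
τ_max = K·8FD/(πd³) → F_max = τ_allow·πd³/(8DK)
F_max = 654·π·5.4³/(8·73.0·1.0979) = 3.2353e+05/641.17 = 504.59 N

505 N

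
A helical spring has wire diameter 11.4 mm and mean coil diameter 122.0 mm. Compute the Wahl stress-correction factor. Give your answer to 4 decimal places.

1.1348

C = D/d = 122.0/11.4 = 10.7018
K_W = (4C−1)/(4C−4) + 0.615/C = 41.807/38.807 + 0.0575 = 1.1348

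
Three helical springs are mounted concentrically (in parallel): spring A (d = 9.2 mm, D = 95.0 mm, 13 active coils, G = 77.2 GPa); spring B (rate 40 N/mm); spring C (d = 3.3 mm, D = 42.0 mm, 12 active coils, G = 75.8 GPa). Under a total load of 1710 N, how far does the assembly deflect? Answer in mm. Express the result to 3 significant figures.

k_A = Gd⁴/(8D³N_a) = (77.2×10³)(9.2⁴)/(8·95.0³·13) = 6.2025 N/mm
k_C = Gd⁴/(8D³N_a) = (75.8×10³)(3.3⁴)/(8·42.0³·12) = 1.2639 N/mm
Parallel: k_eq = 6.2025 + 40 + 1.2639 = 47.466 N/mm
δ = F/k_eq = 1710/47.466 = 36.026 mm

36.0 mm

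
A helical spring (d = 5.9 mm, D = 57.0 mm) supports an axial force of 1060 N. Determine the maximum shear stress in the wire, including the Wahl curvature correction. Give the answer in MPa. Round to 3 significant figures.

862 MPa

Spring index C = D/d = 57.0/5.9 = 9.6610
K_W = (4C−1)/(4C−4) + 0.615/C = 37.644/34.644 + 0.0637 = 1.1503
τ₀ = 8FD/(πd³) = 8·1060·57.0/(π·5.9³) = 483360/645.22 = 749.14 MPa
τ_max = K·τ₀ = 1.1503 × 749.14 = 861.7 MPa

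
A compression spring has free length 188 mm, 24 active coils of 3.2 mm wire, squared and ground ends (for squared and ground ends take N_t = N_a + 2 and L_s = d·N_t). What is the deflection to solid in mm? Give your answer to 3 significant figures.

N_t = 26; L_s = 3.2·26 = 83.2 mm
δ_solid = L₀ − L_s = 188 − 83.2 = 104.8 mm

105 mm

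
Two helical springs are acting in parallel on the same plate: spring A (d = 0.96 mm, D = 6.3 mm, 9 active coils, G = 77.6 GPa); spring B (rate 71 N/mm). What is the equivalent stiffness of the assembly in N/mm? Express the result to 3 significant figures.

k_A = Gd⁴/(8D³N_a) = (77.6×10³)(0.96⁴)/(8·6.3³·9) = 3.6609 N/mm
Parallel: k_eq = 3.6609 + 71 = 74.661 N/mm

74.7 N/mm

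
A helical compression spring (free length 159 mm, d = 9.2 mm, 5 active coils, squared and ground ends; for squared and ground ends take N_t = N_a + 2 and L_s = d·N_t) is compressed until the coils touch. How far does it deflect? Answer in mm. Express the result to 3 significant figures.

N_t = 7; L_s = 9.2·7 = 64.4 mm
δ_solid = L₀ − L_s = 159 − 64.4 = 94.6 mm

94.6 mm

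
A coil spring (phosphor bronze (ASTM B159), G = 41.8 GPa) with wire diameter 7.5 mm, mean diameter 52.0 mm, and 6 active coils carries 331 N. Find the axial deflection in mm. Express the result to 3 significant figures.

k = Gd⁴/(8D³N_a) = (41.8×10³)(7.5⁴)/(8·52.0³·6) = 19.596 N/mm
δ = F/k = 331 / 19.596 = 16.891 mm

16.9 mm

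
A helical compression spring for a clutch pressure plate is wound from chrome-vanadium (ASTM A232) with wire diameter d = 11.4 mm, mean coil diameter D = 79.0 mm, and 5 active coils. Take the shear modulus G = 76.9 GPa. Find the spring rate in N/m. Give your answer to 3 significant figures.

k = Gd⁴/(8D³N_a) = (76.9×10³ × 11.4⁴) / (8 × 79.0³ × 5)
  = 1.29881e+09 / 1.97216e+07 = 65.857 N/mm = 65857 N/m

65900 N/m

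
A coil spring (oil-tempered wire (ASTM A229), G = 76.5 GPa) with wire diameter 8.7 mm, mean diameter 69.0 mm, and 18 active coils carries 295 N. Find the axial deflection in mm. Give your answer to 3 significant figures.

k = Gd⁴/(8D³N_a) = (76.5×10³)(8.7⁴)/(8·69.0³·18) = 9.2646 N/mm
δ = F/k = 295 / 9.2646 = 31.841 mm

31.8 mm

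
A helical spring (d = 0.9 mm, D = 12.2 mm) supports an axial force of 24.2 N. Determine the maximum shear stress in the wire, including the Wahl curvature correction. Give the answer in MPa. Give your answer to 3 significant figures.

Spring index C = D/d = 12.2/0.9 = 13.5556
K_W = (4C−1)/(4C−4) + 0.615/C = 53.222/50.222 + 0.0454 = 1.1051
τ₀ = 8FD/(πd³) = 8·24.2·12.2/(π·0.9³) = 2361.92/2.2902 = 1031.3 MPa
τ_max = K·τ₀ = 1.1051 × 1031.3 = 1139.7 MPa

1140 MPa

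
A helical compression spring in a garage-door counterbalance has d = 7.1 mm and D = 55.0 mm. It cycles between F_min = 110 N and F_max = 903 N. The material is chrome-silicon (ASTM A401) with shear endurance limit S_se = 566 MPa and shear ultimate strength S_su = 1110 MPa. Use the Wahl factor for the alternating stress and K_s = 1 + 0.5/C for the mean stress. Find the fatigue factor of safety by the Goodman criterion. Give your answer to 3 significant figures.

1.94

C = D/d = 55.0/7.1 = 7.7465; K_W = (4C−1)/(4C−4)+0.615/C = 1.1906; K_s = 1+0.5/C = 1.0645
F_a = (F_max−F_min)/2 = 396.5 N; F_m = (F_max+F_min)/2 = 506.5 N
τ_a = K_W·8F_aD/(πd³) = 1.1906 × 155.16 = 184.72 MPa
τ_m = K_s·8F_mD/(πd³) = 1.0645 × 198.2 = 210.99 MPa
Goodman: 1/n_f = τ_a/S_se + τ_m/S_su = 184.72/566 + 210.99/1110 = 0.32637 + 0.19009 = 0.51645
n_f = 1/0.51645 = 1.936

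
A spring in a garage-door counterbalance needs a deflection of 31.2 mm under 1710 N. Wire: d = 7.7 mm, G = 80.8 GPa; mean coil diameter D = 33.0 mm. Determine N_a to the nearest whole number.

Required rate k = F/δ = 1710/31.2 = 54.808 N/mm
N_a = Gd⁴/(8D³k) = (80.8×10³ × 7.7⁴)/(8 × 33.0³ × 54.808)
    = 2.84037e+08 / 1.5757e+07 = 18.03 → 18 coils

18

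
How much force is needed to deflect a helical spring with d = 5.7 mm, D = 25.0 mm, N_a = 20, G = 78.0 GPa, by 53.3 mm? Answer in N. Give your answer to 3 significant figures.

1760 N

k = Gd⁴/(8D³N_a) = (78.0×10³)(5.7⁴)/(8·25.0³·20) = 32.935 N/mm
F = k·δ = 32.935 × 53.3 = 1755.4 N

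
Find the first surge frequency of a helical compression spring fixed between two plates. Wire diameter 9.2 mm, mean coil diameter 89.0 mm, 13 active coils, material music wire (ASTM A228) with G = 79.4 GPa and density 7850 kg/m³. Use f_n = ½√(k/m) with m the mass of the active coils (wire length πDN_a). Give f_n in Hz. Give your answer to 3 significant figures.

32.0 Hz

k = Gd⁴/(8D³N_a) = (79.4×10³)(9.2⁴)/(8·89.0³·13) = 7.7583 N/mm = 7758.3 N/m
Wire length L = πDN_a = π·89.0·13 = 3634.8 mm
m = ρ·(πd²/4)·L = 7850 × 66.476×10⁻⁶ m² × 3.6348 m = 1.8968 kg
f_n = ½√(k/m) = 0.5·√(7758.3/1.8968) = 0.5·√(4090.3) = 31.978 Hz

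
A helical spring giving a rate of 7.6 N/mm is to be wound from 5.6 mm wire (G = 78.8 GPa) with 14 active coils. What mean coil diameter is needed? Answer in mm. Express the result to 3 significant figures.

45.0 mm

D = (Gd⁴/(8N_a·k))^(1/3) = (78.8×10³·5.6⁴/(8·14·7.6))^(1/3)
  = (91043)^(1/3) = 44.9865 mm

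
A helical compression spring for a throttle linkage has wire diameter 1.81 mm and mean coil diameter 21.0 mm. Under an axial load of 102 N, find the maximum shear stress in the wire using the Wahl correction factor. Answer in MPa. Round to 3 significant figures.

1030 MPa

Spring index C = D/d = 21.0/1.81 = 11.6022
K_W = (4C−1)/(4C−4) + 0.615/C = 45.409/42.409 + 0.0530 = 1.1237
τ₀ = 8FD/(πd³) = 8·102·21.0/(π·1.81³) = 17136/18.629 = 919.86 MPa
τ_max = K·τ₀ = 1.1237 × 919.86 = 1033.7 MPa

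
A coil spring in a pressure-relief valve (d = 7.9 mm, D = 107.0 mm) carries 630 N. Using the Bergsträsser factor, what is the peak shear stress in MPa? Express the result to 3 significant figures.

382 MPa

Spring index C = D/d = 107.0/7.9 = 13.5443
K_B = (4C+2)/(4C−3) = 56.177/51.177 = 1.0977
τ₀ = 8FD/(πd³) = 8·630·107.0/(π·7.9³) = 539280/1548.9 = 348.16 MPa
τ_max = K·τ₀ = 1.0977 × 348.16 = 382.18 MPa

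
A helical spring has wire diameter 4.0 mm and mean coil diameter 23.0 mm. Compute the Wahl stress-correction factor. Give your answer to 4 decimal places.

1.2649

C = D/d = 23.0/4.0 = 5.7500
K_W = (4C−1)/(4C−4) + 0.615/C = 22.000/19.000 + 0.1070 = 1.2649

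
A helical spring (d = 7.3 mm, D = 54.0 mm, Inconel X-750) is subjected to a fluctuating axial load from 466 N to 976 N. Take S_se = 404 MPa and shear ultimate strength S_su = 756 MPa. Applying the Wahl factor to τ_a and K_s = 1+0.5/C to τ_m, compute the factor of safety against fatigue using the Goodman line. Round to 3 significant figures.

1.59

C = D/d = 54.0/7.3 = 7.3973; K_W = (4C−1)/(4C−4)+0.615/C = 1.2004; K_s = 1+0.5/C = 1.0676
F_a = (F_max−F_min)/2 = 255 N; F_m = (F_max+F_min)/2 = 721 N
τ_a = K_W·8F_aD/(πd³) = 1.2004 × 90.137 = 108.2 MPa
τ_m = K_s·8F_mD/(πd³) = 1.0676 × 254.86 = 272.09 MPa
Goodman: 1/n_f = τ_a/S_se + τ_m/S_su = 108.2/404 + 272.09/756 = 0.26782 + 0.35990 = 0.62772
n_f = 1/0.62772 = 1.593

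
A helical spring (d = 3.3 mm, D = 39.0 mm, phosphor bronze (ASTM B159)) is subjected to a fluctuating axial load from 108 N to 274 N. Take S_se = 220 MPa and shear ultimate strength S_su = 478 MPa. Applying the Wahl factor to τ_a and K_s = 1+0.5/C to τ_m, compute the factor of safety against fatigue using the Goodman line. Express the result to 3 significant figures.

0.431

C = D/d = 39.0/3.3 = 11.8182; K_W = (4C−1)/(4C−4)+0.615/C = 1.1214; K_s = 1+0.5/C = 1.0423
F_a = (F_max−F_min)/2 = 83 N; F_m = (F_max+F_min)/2 = 191 N
τ_a = K_W·8F_aD/(πd³) = 1.1214 × 229.37 = 257.21 MPa
τ_m = K_s·8F_mD/(πd³) = 1.0423 × 527.83 = 550.16 MPa
Goodman: 1/n_f = τ_a/S_se + τ_m/S_su = 257.21/220 + 550.16/478 = 1.16914 + 1.15097 = 2.3201
n_f = 1/2.3201 = 0.431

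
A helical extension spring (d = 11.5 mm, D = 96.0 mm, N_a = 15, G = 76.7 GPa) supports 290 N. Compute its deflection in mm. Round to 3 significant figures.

k = Gd⁴/(8D³N_a) = (76.7×10³)(11.5⁴)/(8·96.0³·15) = 12.635 N/mm
δ = F/k = 290 / 12.635 = 22.951 mm

23.0 mm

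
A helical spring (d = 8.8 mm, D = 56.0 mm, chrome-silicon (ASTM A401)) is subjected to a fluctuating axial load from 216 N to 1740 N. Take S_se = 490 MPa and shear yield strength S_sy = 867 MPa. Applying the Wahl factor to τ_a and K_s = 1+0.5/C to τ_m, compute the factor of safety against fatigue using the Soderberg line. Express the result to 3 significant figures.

C = D/d = 56.0/8.8 = 6.3636; K_W = (4C−1)/(4C−4)+0.615/C = 1.2365; K_s = 1+0.5/C = 1.0786
F_a = (F_max−F_min)/2 = 762 N; F_m = (F_max+F_min)/2 = 978 N
τ_a = K_W·8F_aD/(πd³) = 1.2365 × 159.45 = 197.16 MPa
τ_m = K_s·8F_mD/(πd³) = 1.0786 × 204.65 = 220.73 MPa
Soderberg: 1/n_f = τ_a/S_se + τ_m/S_sy = 197.16/490 + 220.73/867 = 0.40237 + 0.25459 = 0.65696
n_f = 1/0.65696 = 1.522

1.52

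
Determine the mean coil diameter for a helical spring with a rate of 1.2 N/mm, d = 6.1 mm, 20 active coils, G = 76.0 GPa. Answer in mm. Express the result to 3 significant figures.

81.8 mm

D = (Gd⁴/(8N_a·k))^(1/3) = (76.0×10³·6.1⁴/(8·20·1.2))^(1/3)
  = (548065)^(1/3) = 81.8359 mm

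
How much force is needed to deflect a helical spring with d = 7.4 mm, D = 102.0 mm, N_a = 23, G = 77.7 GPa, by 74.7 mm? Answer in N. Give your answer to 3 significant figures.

k = Gd⁴/(8D³N_a) = (77.7×10³)(7.4⁴)/(8·102.0³·23) = 1.1932 N/mm
F = k·δ = 1.1932 × 74.7 = 89.135 N

89.1 N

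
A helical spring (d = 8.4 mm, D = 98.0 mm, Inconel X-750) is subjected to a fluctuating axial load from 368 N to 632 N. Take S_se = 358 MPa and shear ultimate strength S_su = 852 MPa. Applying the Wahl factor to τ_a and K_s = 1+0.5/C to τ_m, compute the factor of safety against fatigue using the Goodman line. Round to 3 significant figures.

2.31

C = D/d = 98.0/8.4 = 11.6667; K_W = (4C−1)/(4C−4)+0.615/C = 1.1230; K_s = 1+0.5/C = 1.0429
F_a = (F_max−F_min)/2 = 132 N; F_m = (F_max+F_min)/2 = 500 N
τ_a = K_W·8F_aD/(πd³) = 1.1230 × 55.578 = 62.415 MPa
τ_m = K_s·8F_mD/(πd³) = 1.0429 × 210.52 = 219.54 MPa
Goodman: 1/n_f = τ_a/S_se + τ_m/S_su = 62.415/358 + 219.54/852 = 0.17434 + 0.25768 = 0.43203
n_f = 1/0.43203 = 2.315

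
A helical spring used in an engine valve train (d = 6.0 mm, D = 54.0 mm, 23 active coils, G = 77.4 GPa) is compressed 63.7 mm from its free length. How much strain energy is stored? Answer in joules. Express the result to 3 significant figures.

k = Gd⁴/(8D³N_a) = (77.4×10³)(6.0⁴)/(8·54.0³·23) = 3.4622 N/mm
U = ½kδ² = 0.5 × 3.4622 × 63.7² = 7024.2 N·mm = 7.0242 J

7.02 J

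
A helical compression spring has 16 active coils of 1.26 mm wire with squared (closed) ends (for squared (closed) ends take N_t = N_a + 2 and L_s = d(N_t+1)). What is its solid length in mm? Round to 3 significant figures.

23.9 mm

squared (closed) ends: N_t = N_a + 2 = 16 + 2 = 18
L_s = d·(N_t+1) = 1.26 × 19 = 23.94 mm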